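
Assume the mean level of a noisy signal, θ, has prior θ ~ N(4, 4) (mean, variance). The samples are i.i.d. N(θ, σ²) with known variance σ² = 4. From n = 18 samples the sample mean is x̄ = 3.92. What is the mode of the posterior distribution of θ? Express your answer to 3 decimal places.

n = 18, x̄ = 3.92.
For a Normal prior and Normal likelihood with known variance, the posterior is Normal; its mode equals its mean, the precision-weighted average.
Prior precision 1/σ₀² = 1/4 = 0.25; data precision n/σ² = 18/4 = 4.5.
θ̂ = (0.25·4 + 4.5·3.92) / (0.25 + 4.5) = 18.64/4.75 = 1864/475 ≈ 3.924.

θ̂_MAP = 3.924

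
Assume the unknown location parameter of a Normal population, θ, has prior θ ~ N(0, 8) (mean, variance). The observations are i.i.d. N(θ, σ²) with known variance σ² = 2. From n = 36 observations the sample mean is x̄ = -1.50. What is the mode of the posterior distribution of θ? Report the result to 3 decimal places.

n = 36, x̄ = -1.50.
For a Normal prior and Normal likelihood with known variance, the posterior is Normal; its mode equals its mean, the precision-weighted average.
Prior precision 1/σ₀² = 1/8 = 0.125; data precision n/σ² = 36/2 = 18.
θ̂ = (0.125·0 + 18·(-1.5)) / (0.125 + 18) = (-27)/18.125 = -216/145 ≈ -1.490.

θ̂_MAP = -1.490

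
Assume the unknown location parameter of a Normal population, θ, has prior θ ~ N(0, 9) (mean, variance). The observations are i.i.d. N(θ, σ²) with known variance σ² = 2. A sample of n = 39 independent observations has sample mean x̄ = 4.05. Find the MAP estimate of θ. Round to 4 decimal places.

n = 39, x̄ = 4.05.
For a Normal prior and Normal likelihood with known variance, the posterior is Normal; its mode equals its mean, the precision-weighted average.
Prior precision 1/σ₀² = 1/9; data precision n/σ² = 39/2 = 19.5.
θ̂ = ((1/9)·0 + 19.5·4.05) / (1/9 + 19.5) = 78.975/(353/18) = 28431/7060 ≈ 4.0271.

θ̂_MAP = 4.0271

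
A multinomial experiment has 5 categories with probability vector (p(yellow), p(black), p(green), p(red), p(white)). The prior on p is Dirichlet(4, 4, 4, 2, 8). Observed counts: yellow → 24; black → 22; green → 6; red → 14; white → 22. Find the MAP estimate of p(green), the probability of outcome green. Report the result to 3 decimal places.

The posterior is Dirichlet(αᵢ + nᵢ) = Dirichlet(28, 26, 10, 16, 30).
For a Dirichlet(a₁,…,a_K) with all aᵢ > 1, the mode has j-th component (aⱼ − 1)/(Σaᵢ − K).
Here Σaᵢ = 110 and K = 5, so p(green) = (10 − 1)/(110 − 5) = 9/105 ≈ 0.086.

MAP estimate of p(green) = 0.086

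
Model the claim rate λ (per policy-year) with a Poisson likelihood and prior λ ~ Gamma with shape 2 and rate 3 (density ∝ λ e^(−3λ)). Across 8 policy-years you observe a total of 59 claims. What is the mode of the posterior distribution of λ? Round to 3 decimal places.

λ̂_MAP = 5.455

Σxᵢ = 59, n = 8.
Posterior ∝ λe^(−3λ) · λ^59e^(−8λ) = λ^60e^(−11λ), i.e. Gamma(shape=61, rate=11).
The mode of a Gamma(a, b) with a ≥ 1 (shape–rate) is (a−1)/b = 60/11 ≈ 5.455.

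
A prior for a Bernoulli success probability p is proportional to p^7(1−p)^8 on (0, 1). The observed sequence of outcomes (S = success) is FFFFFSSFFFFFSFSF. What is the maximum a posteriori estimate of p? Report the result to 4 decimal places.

p̂_MAP = 0.3548

The prior density ∝ p^7(1−p)^8 is the kernel of Beta(8, 9).
Data: 4 successes in 16 trials (from the sequence). The binomial likelihood contributes p^4(1−p)^12, so the posterior is Beta(8+4, 9+12) = Beta(12, 21).
For Beta(a, b) with a, b > 1 the mode is (a−1)/(a+b−2) = 11/31 ≈ 0.3548.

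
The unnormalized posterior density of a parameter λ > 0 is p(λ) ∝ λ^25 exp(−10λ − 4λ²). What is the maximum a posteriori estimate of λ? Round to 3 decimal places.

ℓ'(λ) = 25/λ − 10 − 8λ. Setting this to zero and multiplying by λ: 8λ² + 10λ − 25 = 0.
λ = (−10 + √(10² + 4·8·25)) / (2·8) = (−10 + √900) / 16 = (−10 + 30)/16 = 5/4.
ℓ''(λ) = −25/λ² − 8 < 0, confirming a maximum.

λ̂_MAP = 1.250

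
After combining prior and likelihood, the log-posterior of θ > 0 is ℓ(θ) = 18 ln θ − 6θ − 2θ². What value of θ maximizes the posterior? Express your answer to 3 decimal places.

ℓ'(θ) = 18/θ − 6 − 4θ. Setting this to zero and multiplying by θ: 4θ² + 6θ − 18 = 0.
θ = (−6 + √(6² + 4·4·18)) / (2·4) = (−6 + √324) / 8 = (−6 + 18)/8 = 3/2.
ℓ''(θ) = −18/θ² − 4 < 0, confirming a maximum.

θ̂_MAP = 1.500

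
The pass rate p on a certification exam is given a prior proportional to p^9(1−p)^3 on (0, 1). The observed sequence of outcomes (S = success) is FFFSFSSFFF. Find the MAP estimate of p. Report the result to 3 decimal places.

p̂_MAP = 0.545

The prior density ∝ p^9(1−p)^3 is the kernel of Beta(10, 4).
Data: 3 successes in 10 trials (from the sequence). The binomial likelihood contributes p^3(1−p)^7, so the posterior is Beta(10+3, 4+7) = Beta(13, 11).
For Beta(a, b) with a, b > 1 the mode is (a−1)/(a+b−2) = 12/22 ≈ 0.545.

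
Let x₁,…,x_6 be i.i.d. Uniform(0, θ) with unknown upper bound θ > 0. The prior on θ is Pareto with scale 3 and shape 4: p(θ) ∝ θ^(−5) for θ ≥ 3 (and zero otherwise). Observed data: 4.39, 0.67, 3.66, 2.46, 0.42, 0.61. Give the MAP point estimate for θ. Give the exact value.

The Uniform(0, θ) likelihood is θ^(−n) for θ ≥ max(xᵢ), zero otherwise. Here max(xᵢ) = 4.39.
Posterior ∝ θ^(−5) · θ^(−6) = θ^(−11) on θ ≥ max(3, 4.39) = 4.39.
This density is strictly decreasing in θ, so the posterior mode lies at the lower boundary of the support.

θ̂_MAP = 4.39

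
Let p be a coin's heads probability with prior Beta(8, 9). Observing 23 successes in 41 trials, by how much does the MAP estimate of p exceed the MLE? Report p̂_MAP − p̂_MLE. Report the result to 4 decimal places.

MAP − MLE = -0.0253

Posterior is Beta(31, 27); MAP = (31−1)/(58−2) = 30/56 ≈ 0.53571.
MLE ignores the prior: p̂_MLE = k/n = 23/41 ≈ 0.56098.
Difference = 30/56 − 23/41 = -29/1148 ≈ -0.0253.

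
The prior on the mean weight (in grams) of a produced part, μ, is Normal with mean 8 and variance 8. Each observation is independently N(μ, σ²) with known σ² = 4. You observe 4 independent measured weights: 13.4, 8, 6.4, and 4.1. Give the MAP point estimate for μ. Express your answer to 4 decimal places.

μ̂_MAP = 7.9778

n = 4; x̄ = (13.4 + 8 + 6.4 + 4.1)/4 = 31.9/4 = 7.975.
For a Normal prior and Normal likelihood with known variance, the posterior is Normal; its mode equals its mean, the precision-weighted average.
Prior precision 1/σ₀² = 1/8 = 0.125; data precision n/σ² = 4/4 = 1.
μ̂ = (0.125·8 + 1·7.975) / (0.125 + 1) = 8.975/1.125 = 359/45 ≈ 7.9778.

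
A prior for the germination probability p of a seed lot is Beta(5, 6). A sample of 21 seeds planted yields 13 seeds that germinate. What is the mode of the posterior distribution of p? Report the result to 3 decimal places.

Prior: Beta(5, 6).
Data: 13 successes in 21 trials. The binomial likelihood contributes p^13(1−p)^8, so the posterior is Beta(5+13, 6+8) = Beta(18, 14).
For Beta(a, b) with a, b > 1 the mode is (a−1)/(a+b−2) = 17/30 ≈ 0.567.

p̂_MAP = 0.567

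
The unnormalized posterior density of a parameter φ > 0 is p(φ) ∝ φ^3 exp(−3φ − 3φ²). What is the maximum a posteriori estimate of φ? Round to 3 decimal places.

φ̂_MAP = 0.500

ℓ'(φ) = 3/φ − 3 − 6φ. Setting this to zero and multiplying by φ: 6φ² + 3φ − 3 = 0.
φ = (−3 + √(3² + 4·6·3)) / (2·6) = (−3 + √81) / 12 = (−3 + 9)/12 = 1/2.
ℓ''(φ) = −3/φ² − 6 < 0, confirming a maximum.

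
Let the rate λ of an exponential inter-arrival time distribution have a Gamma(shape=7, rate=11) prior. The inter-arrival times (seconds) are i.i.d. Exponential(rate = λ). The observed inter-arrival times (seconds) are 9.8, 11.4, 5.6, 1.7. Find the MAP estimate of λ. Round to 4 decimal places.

The Exponential(rate=λ) likelihood is ∝ λ^n e^(−λΣtᵢ). Here n = 4 and Σtᵢ = 9.8 + 11.4 + 5.6 + 1.7 = 28.5.
Posterior ∝ λ^6e^(−11λ) · λ^4e^(−28.5λ) = λ^10e^(−39.5λ), i.e. Gamma(11, 39.5).
Mode = (a−1)/b = 10/39.5 ≈ 0.2532.

λ̂_MAP = 0.2532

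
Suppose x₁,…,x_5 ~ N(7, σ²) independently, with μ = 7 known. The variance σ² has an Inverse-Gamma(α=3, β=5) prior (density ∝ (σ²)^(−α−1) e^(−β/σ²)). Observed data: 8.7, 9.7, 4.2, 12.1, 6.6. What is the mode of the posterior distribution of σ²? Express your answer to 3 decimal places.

σ̂²_MAP = 4.168

Sum of squared deviations about the known mean: SS = (8.7−7)² + (9.7−7)² + (4.2−7)² + (12.1−7)² + (6.6−7)² = 44.19.
The Normal likelihood contributes (σ²)^(−n/2) exp(−SS/(2σ²)), so the posterior is Inverse-Gamma(α + n/2, β + SS/2) = Inverse-Gamma(5.5, 27.095).
The mode of Inverse-Gamma(a, b) is b/(a+1) = 27.095/6.5 ≈ 4.168.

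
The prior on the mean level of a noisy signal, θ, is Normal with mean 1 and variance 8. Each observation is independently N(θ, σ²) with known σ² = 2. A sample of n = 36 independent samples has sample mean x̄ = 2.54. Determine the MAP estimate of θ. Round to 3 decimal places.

n = 36, x̄ = 2.54.
For a Normal prior and Normal likelihood with known variance, the posterior is Normal; its mode equals its mean, the precision-weighted average.
Prior precision 1/σ₀² = 1/8 = 0.125; data precision n/σ² = 36/2 = 18.
θ̂ = (0.125·1 + 18·2.54) / (0.125 + 18) = 45.845/18.125 = 9169/3625 ≈ 2.529.

θ̂_MAP = 2.529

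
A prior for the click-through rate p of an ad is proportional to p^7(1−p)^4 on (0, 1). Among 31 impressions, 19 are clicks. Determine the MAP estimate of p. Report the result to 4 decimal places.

p̂_MAP = 0.6190

The prior density ∝ p^7(1−p)^4 is the kernel of Beta(8, 5).
Data: 19 successes in 31 trials. The binomial likelihood contributes p^19(1−p)^12, so the posterior is Beta(8+19, 5+12) = Beta(27, 17).
For Beta(a, b) with a, b > 1 the mode is (a−1)/(a+b−2) = 26/42 ≈ 0.6190.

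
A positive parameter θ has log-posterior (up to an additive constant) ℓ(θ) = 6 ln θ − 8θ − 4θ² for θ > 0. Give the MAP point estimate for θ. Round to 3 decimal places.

ℓ'(θ) = 6/θ − 8 − 8θ. Setting this to zero and multiplying by θ: 8θ² + 8θ − 6 = 0.
θ = (−8 + √(8² + 4·8·6)) / (2·8) = (−8 + √256) / 16 = (−8 + 16)/16 = 1/2.
ℓ''(θ) = −6/θ² − 8 < 0, confirming a maximum.

θ̂_MAP = 0.500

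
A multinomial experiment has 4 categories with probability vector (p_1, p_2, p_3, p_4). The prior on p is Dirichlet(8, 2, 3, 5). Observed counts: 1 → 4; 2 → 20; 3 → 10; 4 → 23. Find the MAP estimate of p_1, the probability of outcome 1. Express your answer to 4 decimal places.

The posterior is Dirichlet(αᵢ + nᵢ) = Dirichlet(12, 22, 13, 28).
For a Dirichlet(a₁,…,a_K) with all aᵢ > 1, the mode has j-th component (aⱼ − 1)/(Σaᵢ − K).
Here Σaᵢ = 75 and K = 4, so p_1 = (12 − 1)/(75 − 4) = 11/71 ≈ 0.1549.

MAP estimate: 0.1549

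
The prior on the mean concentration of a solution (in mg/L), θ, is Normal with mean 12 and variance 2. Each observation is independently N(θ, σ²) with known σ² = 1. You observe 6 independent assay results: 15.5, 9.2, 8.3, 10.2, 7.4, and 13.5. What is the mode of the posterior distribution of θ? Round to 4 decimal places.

n = 6; x̄ = (15.5 + 9.2 + 8.3 + 10.2 + 7.4 + 13.5)/6 = 64.1/6 = 641/60 ≈ 10.6833.
For a Normal prior and Normal likelihood with known variance, the posterior is Normal; its mode equals its mean, the precision-weighted average.
Prior precision 1/σ₀² = 1/2 = 0.5; data precision n/σ² = 6/1 = 6.
θ̂ = (0.5·12 + 6·(641/60)) / (0.5 + 6) = 70.1/6.5 = 701/65 ≈ 10.7846.

θ̂_MAP = 10.7846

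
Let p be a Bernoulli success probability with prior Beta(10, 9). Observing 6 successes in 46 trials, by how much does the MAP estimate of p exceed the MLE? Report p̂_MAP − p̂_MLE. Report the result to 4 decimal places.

Posterior is Beta(16, 49); MAP = (16−1)/(65−2) = 15/63 ≈ 0.23810.
MLE ignores the prior: p̂_MLE = k/n = 6/46 ≈ 0.13043.
Difference = 15/63 − 6/46 = 52/483 ≈ 0.1077.

MAP − MLE = 0.1077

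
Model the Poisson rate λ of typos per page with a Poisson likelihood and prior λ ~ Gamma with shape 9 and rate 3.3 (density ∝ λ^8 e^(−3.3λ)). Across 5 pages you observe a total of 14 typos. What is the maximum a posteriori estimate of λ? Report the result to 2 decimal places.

λ̂_MAP = 2.65

Σxᵢ = 14, n = 5.
Posterior ∝ λ^8e^(−3.3λ) · λ^14e^(−5λ) = λ^22e^(−8.3λ), i.e. Gamma(shape=23, rate=8.3).
The mode of a Gamma(a, b) with a ≥ 1 (shape–rate) is (a−1)/b = 22/8.3 ≈ 2.65.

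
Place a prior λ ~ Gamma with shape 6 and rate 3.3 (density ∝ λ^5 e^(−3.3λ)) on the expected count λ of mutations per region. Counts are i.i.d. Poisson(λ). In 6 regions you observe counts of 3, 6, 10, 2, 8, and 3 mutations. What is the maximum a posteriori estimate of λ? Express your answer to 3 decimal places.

λ̂_MAP = 3.978

Σxᵢ = 3+6+10+2+8+3 = 32, with n = 6.
Posterior ∝ λ^5e^(−3.3λ) · λ^32e^(−6λ) = λ^37e^(−9.3λ), i.e. Gamma(shape=38, rate=9.3).
The mode of a Gamma(a, b) with a ≥ 1 (shape–rate) is (a−1)/b = 37/9.3 ≈ 3.978.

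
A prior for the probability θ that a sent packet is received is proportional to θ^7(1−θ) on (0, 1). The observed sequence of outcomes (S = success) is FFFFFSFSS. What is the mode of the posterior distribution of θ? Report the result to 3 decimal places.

θ̂_MAP = 0.588

The prior density ∝ θ^7(1−θ)^1 is the kernel of Beta(8, 2).
Data: 3 successes in 9 trials (from the sequence). The binomial likelihood contributes θ^3(1−θ)^6, so the posterior is Beta(8+3, 2+6) = Beta(11, 8).
For Beta(a, b) with a, b > 1 the mode is (a−1)/(a+b−2) = 10/17 ≈ 0.588.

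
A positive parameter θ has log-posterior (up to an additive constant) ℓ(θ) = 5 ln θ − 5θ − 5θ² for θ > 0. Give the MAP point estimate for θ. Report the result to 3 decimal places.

θ̂_MAP = 0.500

ℓ'(θ) = 5/θ − 5 − 10θ. Setting this to zero and multiplying by θ: 10θ² + 5θ − 5 = 0.
θ = (−5 + √(5² + 4·10·5)) / (2·10) = (−5 + √225) / 20 = (−5 + 15)/20 = 1/2.
ℓ''(θ) = −5/θ² − 10 < 0, confirming a maximum.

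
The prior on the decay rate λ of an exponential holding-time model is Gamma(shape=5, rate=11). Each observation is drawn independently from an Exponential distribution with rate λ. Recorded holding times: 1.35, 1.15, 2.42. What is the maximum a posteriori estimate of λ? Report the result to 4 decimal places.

The Exponential(rate=λ) likelihood is ∝ λ^n e^(−λΣtᵢ). Here n = 3 and Σtᵢ = 1.35 + 1.15 + 2.42 = 4.92.
Posterior ∝ λ^4e^(−11λ) · λ^3e^(−4.92λ) = λ^7e^(−15.92λ), i.e. Gamma(8, 15.92).
Mode = (a−1)/b = 7/15.92 ≈ 0.4397.

λ̂_MAP = 0.4397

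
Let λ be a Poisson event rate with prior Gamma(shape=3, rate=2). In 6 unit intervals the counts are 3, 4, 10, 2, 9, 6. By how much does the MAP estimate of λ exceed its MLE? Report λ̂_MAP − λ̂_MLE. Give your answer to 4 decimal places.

Σxᵢ = 34. Posterior is Gamma(37, 8); MAP = (37−1)/8 = 36/8 ≈ 4.50000.
MLE = x̄ = 34/6 ≈ 5.66667.
Difference = 36/8 − 34/6 = -7/6 ≈ -1.1667.

MAP − MLE = -1.1667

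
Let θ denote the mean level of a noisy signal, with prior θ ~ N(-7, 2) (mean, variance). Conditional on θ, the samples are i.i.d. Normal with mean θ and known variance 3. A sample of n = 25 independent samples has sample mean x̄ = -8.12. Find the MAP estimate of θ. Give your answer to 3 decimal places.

n = 25, x̄ = -8.12.
For a Normal prior and Normal likelihood with known variance, the posterior is Normal; its mode equals its mean, the precision-weighted average.
Prior precision 1/σ₀² = 1/2 = 0.5; data precision n/σ² = 25/3.
θ̂ = (0.5·(-7) + (25/3)·(-8.12)) / (0.5 + 25/3) = (-427/6)/(53/6) = -427/53 ≈ -8.057.

θ̂_MAP = -8.057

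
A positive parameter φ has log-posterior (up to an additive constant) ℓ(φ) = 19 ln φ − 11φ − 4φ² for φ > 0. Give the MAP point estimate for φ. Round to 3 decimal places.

ℓ'(φ) = 19/φ − 11 − 8φ. Setting this to zero and multiplying by φ: 8φ² + 11φ − 19 = 0.
φ = (−11 + √(11² + 4·8·19)) / (2·8) = (−11 + √729) / 16 = (−11 + 27)/16 = 1.
ℓ''(φ) = −19/φ² − 8 < 0, confirming a maximum.

φ̂_MAP = 1.000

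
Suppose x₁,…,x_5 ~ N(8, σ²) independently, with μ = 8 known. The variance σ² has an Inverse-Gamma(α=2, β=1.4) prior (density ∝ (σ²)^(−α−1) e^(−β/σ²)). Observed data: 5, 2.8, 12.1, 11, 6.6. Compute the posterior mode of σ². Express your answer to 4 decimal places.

Sum of squared deviations about the known mean: SS = (5−8)² + (2.8−8)² + (12.1−8)² + (11−8)² + (6.6−8)² = 63.81.
The Normal likelihood contributes (σ²)^(−n/2) exp(−SS/(2σ²)), so the posterior is Inverse-Gamma(α + n/2, β + SS/2) = Inverse-Gamma(4.5, 33.305).
The mode of Inverse-Gamma(a, b) is b/(a+1) = 33.305/5.5 ≈ 6.0555.

σ̂²_MAP = 6.0555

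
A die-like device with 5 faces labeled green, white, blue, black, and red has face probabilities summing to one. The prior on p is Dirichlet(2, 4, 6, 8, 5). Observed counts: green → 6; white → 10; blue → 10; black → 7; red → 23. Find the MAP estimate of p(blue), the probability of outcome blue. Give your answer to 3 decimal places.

The posterior is Dirichlet(αᵢ + nᵢ) = Dirichlet(8, 14, 16, 15, 28).
For a Dirichlet(a₁,…,a_K) with all aᵢ > 1, the mode has j-th component (aⱼ − 1)/(Σaᵢ − K).
Here Σaᵢ = 81 and K = 5, so p(blue) = (16 − 1)/(81 − 5) = 15/76 ≈ 0.197.

MAP estimate of p(blue) = 0.197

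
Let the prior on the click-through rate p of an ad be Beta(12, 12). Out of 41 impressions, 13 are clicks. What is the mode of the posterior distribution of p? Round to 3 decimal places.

Prior: Beta(12, 12).
Data: 13 successes in 41 trials. The binomial likelihood contributes p^13(1−p)^28, so the posterior is Beta(12+13, 12+28) = Beta(25, 40).
For Beta(a, b) with a, b > 1 the mode is (a−1)/(a+b−2) = 24/63 ≈ 0.381.

p̂_MAP = 0.381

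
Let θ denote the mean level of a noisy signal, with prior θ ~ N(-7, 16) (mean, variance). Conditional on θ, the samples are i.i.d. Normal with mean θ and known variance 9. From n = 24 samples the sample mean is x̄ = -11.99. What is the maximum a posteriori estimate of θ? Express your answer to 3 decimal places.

θ̂_MAP = -11.876

n = 24, x̄ = -11.99.
For a Normal prior and Normal likelihood with known variance, the posterior is Normal; its mode equals its mean, the precision-weighted average.
Prior precision 1/σ₀² = 1/16 = 0.0625; data precision n/σ² = 24/9 = 8/3.
θ̂ = (0.0625·(-7) + (8/3)·(-11.99)) / (0.0625 + 8/3) = (-38893/1200)/(131/48) = -38893/3275 ≈ -11.876.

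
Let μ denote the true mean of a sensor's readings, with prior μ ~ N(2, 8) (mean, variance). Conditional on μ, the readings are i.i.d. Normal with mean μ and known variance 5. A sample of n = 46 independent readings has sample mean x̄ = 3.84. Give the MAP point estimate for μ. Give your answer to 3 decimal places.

n = 46, x̄ = 3.84.
For a Normal prior and Normal likelihood with known variance, the posterior is Normal; its mode equals its mean, the precision-weighted average.
Prior precision 1/σ₀² = 1/8 = 0.125; data precision n/σ² = 46/5 = 9.2.
μ̂ = (0.125·2 + 9.2·3.84) / (0.125 + 9.2) = 35.578/9.325 = 35578/9325 ≈ 3.815.

μ̂_MAP = 3.815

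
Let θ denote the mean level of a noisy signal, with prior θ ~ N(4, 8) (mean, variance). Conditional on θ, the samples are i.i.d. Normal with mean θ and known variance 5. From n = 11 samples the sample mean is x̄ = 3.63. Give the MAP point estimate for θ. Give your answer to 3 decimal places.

θ̂_MAP = 3.650

n = 11, x̄ = 3.63.
For a Normal prior and Normal likelihood with known variance, the posterior is Normal; its mode equals its mean, the precision-weighted average.
Prior precision 1/σ₀² = 1/8 = 0.125; data precision n/σ² = 11/5 = 2.2.
θ̂ = (0.125·4 + 2.2·3.63) / (0.125 + 2.2) = 8.486/2.325 = 8486/2325 ≈ 3.650.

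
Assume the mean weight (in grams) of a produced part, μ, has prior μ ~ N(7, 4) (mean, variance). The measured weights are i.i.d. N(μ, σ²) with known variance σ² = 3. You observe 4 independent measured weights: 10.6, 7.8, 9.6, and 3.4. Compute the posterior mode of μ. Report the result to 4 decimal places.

μ̂_MAP = 7.7158

n = 4; x̄ = (10.6 + 7.8 + 9.6 + 3.4)/4 = 31.4/4 = 7.85.
For a Normal prior and Normal likelihood with known variance, the posterior is Normal; its mode equals its mean, the precision-weighted average.
Prior precision 1/σ₀² = 1/4 = 0.25; data precision n/σ² = 4/3.
μ̂ = (0.25·7 + (4/3)·7.85) / (0.25 + 4/3) = (733/60)/(19/12) = 733/95 ≈ 7.7158.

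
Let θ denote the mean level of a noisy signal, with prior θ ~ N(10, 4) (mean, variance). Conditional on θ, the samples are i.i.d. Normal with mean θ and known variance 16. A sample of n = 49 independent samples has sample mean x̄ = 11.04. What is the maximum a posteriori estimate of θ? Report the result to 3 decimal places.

n = 49, x̄ = 11.04.
For a Normal prior and Normal likelihood with known variance, the posterior is Normal; its mode equals its mean, the precision-weighted average.
Prior precision 1/σ₀² = 1/4 = 0.25; data precision n/σ² = 49/16 = 3.0625.
θ̂ = (0.25·10 + 3.0625·11.04) / (0.25 + 3.0625) = 36.31/3.3125 = 14524/1325 ≈ 10.962.

θ̂_MAP = 10.962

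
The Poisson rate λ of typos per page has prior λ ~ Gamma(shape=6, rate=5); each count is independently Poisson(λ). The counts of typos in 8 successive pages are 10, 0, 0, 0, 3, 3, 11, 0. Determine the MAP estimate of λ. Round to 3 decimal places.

λ̂_MAP = 2.462

Σxᵢ = 10+0+0+0+3+3+11+0 = 27, with n = 8.
Posterior ∝ λ^5e^(−5λ) · λ^27e^(−8λ) = λ^32e^(−13λ), i.e. Gamma(shape=33, rate=13).
The mode of a Gamma(a, b) with a ≥ 1 (shape–rate) is (a−1)/b = 32/13 ≈ 2.462.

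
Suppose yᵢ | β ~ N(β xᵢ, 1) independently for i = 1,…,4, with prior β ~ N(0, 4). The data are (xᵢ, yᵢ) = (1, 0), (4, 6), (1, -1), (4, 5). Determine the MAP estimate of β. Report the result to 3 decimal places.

log p(β | y) = −Σ(yᵢ − βxᵢ)²/(2·1) − β²/(2·4) + const.
Setting the derivative to zero: Σxᵢ(yᵢ − βxᵢ)/1 − β/4 = 0, so β = Σxᵢyᵢ / (Σxᵢ² + σ²/τ²).
Σxᵢyᵢ = 1·0 + 4·6 + 1·(-1) + 4·5 = 43; Σxᵢ² = 34; σ²/τ² = 0.25.
β̂_MAP = 43 / (34 + 0.25) = 43/34.25 ≈ 1.255.

β̂_MAP = 1.255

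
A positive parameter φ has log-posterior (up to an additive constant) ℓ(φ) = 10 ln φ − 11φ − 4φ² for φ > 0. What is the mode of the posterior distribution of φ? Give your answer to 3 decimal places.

φ̂_MAP = 0.625

ℓ'(φ) = 10/φ − 11 − 8φ. Setting this to zero and multiplying by φ: 8φ² + 11φ − 10 = 0.
φ = (−11 + √(11² + 4·8·10)) / (2·8) = (−11 + √441) / 16 = (−11 + 21)/16 = 5/8.
ℓ''(φ) = −10/φ² − 8 < 0, confirming a maximum.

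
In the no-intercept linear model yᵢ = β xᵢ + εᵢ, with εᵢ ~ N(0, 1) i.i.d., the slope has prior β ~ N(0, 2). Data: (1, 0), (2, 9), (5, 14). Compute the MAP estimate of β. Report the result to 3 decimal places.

β̂_MAP = 2.885

log p(β | y) = −Σ(yᵢ − βxᵢ)²/(2·1) − β²/(2·2) + const.
Setting the derivative to zero: Σxᵢ(yᵢ − βxᵢ)/1 − β/2 = 0, so β = Σxᵢyᵢ / (Σxᵢ² + σ²/τ²).
Σxᵢyᵢ = 1·0 + 2·9 + 5·14 = 88; Σxᵢ² = 30; σ²/τ² = 0.5.
β̂_MAP = 88 / (30 + 0.5) = 88/30.5 ≈ 2.885.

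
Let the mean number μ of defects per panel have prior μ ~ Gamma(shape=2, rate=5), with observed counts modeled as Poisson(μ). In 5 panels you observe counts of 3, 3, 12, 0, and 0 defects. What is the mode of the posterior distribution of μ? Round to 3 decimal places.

Σxᵢ = 3+3+12+0+0 = 18, with n = 5.
Posterior ∝ μe^(−5μ) · μ^18e^(−5μ) = μ^19e^(−10μ), i.e. Gamma(shape=20, rate=10).
The mode of a Gamma(a, b) with a ≥ 1 (shape–rate) is (a−1)/b = 19/10 ≈ 1.900.

μ̂_MAP = 1.900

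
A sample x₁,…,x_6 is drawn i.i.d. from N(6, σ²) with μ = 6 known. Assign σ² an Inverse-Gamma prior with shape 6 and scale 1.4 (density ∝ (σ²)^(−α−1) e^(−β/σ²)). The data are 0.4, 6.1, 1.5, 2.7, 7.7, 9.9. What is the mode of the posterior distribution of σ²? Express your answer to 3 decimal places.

Sum of squared deviations about the known mean: SS = (0.4−6)² + (6.1−6)² + (1.5−6)² + (2.7−6)² + (7.7−6)² + (9.9−6)² = 80.61.
The Normal likelihood contributes (σ²)^(−n/2) exp(−SS/(2σ²)), so the posterior is Inverse-Gamma(α + n/2, β + SS/2) = Inverse-Gamma(9, 41.705).
The mode of Inverse-Gamma(a, b) is b/(a+1) = 41.705/10 ≈ 4.171.

σ̂²_MAP = 4.171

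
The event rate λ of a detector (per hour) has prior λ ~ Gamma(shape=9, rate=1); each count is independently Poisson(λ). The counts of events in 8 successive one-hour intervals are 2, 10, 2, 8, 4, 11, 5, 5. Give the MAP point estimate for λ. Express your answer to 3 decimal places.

λ̂_MAP = 6.111

Σxᵢ = 2+10+2+8+4+11+5+5 = 47, with n = 8.
Posterior ∝ λ^8e^(−1λ) · λ^47e^(−8λ) = λ^55e^(−9λ), i.e. Gamma(shape=56, rate=9).
The mode of a Gamma(a, b) with a ≥ 1 (shape–rate) is (a−1)/b = 55/9 ≈ 6.111.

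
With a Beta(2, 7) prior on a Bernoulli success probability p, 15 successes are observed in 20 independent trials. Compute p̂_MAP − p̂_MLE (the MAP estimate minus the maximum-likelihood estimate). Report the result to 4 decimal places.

MAP − MLE = -0.1574

Posterior is Beta(17, 12); MAP = (17−1)/(29−2) = 16/27 ≈ 0.59259.
MLE ignores the prior: p̂_MLE = k/n = 15/20 ≈ 0.75000.
Difference = 16/27 − 15/20 = -17/108 ≈ -0.1574.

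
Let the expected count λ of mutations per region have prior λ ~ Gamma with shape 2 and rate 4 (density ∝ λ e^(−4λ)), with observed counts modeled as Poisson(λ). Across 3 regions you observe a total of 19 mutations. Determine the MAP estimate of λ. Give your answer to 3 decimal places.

Σxᵢ = 19, n = 3.
Posterior ∝ λe^(−4λ) · λ^19e^(−3λ) = λ^20e^(−7λ), i.e. Gamma(shape=21, rate=7).
The mode of a Gamma(a, b) with a ≥ 1 (shape–rate) is (a−1)/b = 20/7 ≈ 2.857.

λ̂_MAP = 2.857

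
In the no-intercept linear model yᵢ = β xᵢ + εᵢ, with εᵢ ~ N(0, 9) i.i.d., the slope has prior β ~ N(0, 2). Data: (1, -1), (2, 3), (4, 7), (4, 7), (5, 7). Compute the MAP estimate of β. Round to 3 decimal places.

log p(β | y) = −Σ(yᵢ − βxᵢ)²/(2·9) − β²/(2·2) + const.
Setting the derivative to zero: Σxᵢ(yᵢ − βxᵢ)/9 − β/2 = 0, so β = Σxᵢyᵢ / (Σxᵢ² + σ²/τ²).
Σxᵢyᵢ = 1·(-1) + 2·3 + 4·7 + 4·7 + 5·7 = 96; Σxᵢ² = 62; σ²/τ² = 4.5.
β̂_MAP = 96 / (62 + 4.5) = 96/66.5 ≈ 1.444.

β̂_MAP = 1.444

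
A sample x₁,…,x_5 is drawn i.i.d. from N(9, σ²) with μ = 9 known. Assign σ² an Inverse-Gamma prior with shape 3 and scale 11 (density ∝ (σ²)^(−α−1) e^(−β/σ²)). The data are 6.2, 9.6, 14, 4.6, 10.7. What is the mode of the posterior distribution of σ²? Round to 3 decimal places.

Sum of squared deviations about the known mean: SS = (6.2−9)² + (9.6−9)² + (14−9)² + (4.6−9)² + (10.7−9)² = 55.45.
The Normal likelihood contributes (σ²)^(−n/2) exp(−SS/(2σ²)), so the posterior is Inverse-Gamma(α + n/2, β + SS/2) = Inverse-Gamma(5.5, 38.725).
The mode of Inverse-Gamma(a, b) is b/(a+1) = 38.725/6.5 ≈ 5.958.

σ̂²_MAP = 5.958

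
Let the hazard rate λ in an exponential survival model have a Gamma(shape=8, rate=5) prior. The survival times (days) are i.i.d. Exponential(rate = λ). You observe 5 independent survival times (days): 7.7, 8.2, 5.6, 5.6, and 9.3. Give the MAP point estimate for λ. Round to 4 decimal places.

The Exponential(rate=λ) likelihood is ∝ λ^n e^(−λΣtᵢ). Here n = 5 and Σtᵢ = 7.7 + 8.2 + 5.6 + 5.6 + 9.3 = 36.4.
Posterior ∝ λ^7e^(−5λ) · λ^5e^(−36.4λ) = λ^12e^(−41.4λ), i.e. Gamma(13, 41.4).
Mode = (a−1)/b = 12/41.4 ≈ 0.2899.

λ̂_MAP = 0.2899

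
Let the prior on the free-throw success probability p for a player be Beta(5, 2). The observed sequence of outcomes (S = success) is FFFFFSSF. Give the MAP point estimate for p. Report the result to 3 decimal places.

Prior: Beta(5, 2).
Data: 2 successes in 8 trials (from the sequence). The binomial likelihood contributes p^2(1−p)^6, so the posterior is Beta(5+2, 2+6) = Beta(7, 8).
For Beta(a, b) with a, b > 1 the mode is (a−1)/(a+b−2) = 6/13 ≈ 0.462.

p̂_MAP = 0.462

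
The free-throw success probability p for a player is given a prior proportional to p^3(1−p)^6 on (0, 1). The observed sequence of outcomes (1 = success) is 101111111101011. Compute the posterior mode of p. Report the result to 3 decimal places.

p̂_MAP = 0.625

The prior density ∝ p^3(1−p)^6 is the kernel of Beta(4, 7).
Data: 12 successes in 15 trials (from the sequence). The binomial likelihood contributes p^12(1−p)^3, so the posterior is Beta(4+12, 7+3) = Beta(16, 10).
For Beta(a, b) with a, b > 1 the mode is (a−1)/(a+b−2) = 15/24 ≈ 0.625.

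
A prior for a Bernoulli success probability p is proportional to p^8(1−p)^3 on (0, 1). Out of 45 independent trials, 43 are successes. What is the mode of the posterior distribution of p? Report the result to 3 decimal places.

The prior density ∝ p^8(1−p)^3 is the kernel of Beta(9, 4).
Data: 43 successes in 45 trials. The binomial likelihood contributes p^43(1−p)^2, so the posterior is Beta(9+43, 4+2) = Beta(52, 6).
For Beta(a, b) with a, b > 1 the mode is (a−1)/(a+b−2) = 51/56 ≈ 0.911.

p̂_MAP = 0.911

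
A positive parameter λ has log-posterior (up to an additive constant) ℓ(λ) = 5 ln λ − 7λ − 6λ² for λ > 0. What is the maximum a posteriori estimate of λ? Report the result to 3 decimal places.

ℓ'(λ) = 5/λ − 7 − 12λ. Setting this to zero and multiplying by λ: 12λ² + 7λ − 5 = 0.
λ = (−7 + √(7² + 4·12·5)) / (2·12) = (−7 + √289) / 24 = (−7 + 17)/24 = 5/12.
ℓ''(λ) = −5/λ² − 12 < 0, confirming a maximum.

λ̂_MAP = 0.417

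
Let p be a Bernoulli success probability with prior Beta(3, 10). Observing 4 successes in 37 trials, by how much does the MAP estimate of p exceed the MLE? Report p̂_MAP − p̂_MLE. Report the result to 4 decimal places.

Posterior is Beta(7, 43); MAP = (7−1)/(50−2) = 6/48 ≈ 0.12500.
MLE ignores the prior: p̂_MLE = k/n = 4/37 ≈ 0.10811.
Difference = 6/48 − 4/37 = 5/296 ≈ 0.0169.

MAP − MLE = 0.0169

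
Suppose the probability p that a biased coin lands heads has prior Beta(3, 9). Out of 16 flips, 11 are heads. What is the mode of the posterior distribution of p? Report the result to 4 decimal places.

Prior: Beta(3, 9).
Data: 11 successes in 16 trials. The binomial likelihood contributes p^11(1−p)^5, so the posterior is Beta(3+11, 9+5) = Beta(14, 14).
For Beta(a, b) with a, b > 1 the mode is (a−1)/(a+b−2) = 13/26 ≈ 0.5000.

p̂_MAP = 0.5000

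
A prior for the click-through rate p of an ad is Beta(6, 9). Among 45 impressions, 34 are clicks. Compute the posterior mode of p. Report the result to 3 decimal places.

p̂_MAP = 0.672

Prior: Beta(6, 9).
Data: 34 successes in 45 trials. The binomial likelihood contributes p^34(1−p)^11, so the posterior is Beta(6+34, 9+11) = Beta(40, 20).
For Beta(a, b) with a, b > 1 the mode is (a−1)/(a+b−2) = 39/58 ≈ 0.672.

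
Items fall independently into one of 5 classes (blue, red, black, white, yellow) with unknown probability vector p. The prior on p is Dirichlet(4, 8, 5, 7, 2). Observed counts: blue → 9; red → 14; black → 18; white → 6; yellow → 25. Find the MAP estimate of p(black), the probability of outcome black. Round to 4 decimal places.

MAP estimate of p(black) = 0.2366

The posterior is Dirichlet(αᵢ + nᵢ) = Dirichlet(13, 22, 23, 13, 27).
For a Dirichlet(a₁,…,a_K) with all aᵢ > 1, the mode has j-th component (aⱼ − 1)/(Σaᵢ − K).
Here Σaᵢ = 98 and K = 5, so p(black) = (23 − 1)/(98 − 5) = 22/93 ≈ 0.2366.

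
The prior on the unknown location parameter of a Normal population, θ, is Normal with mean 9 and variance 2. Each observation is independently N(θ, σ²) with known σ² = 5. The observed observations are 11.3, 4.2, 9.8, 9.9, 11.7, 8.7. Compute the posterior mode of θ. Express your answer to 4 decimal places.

n = 6; x̄ = (11.3 + 4.2 + 9.8 + 9.9 + 11.7 + 8.7)/6 = 55.6/6 = 139/15 ≈ 9.2667.
For a Normal prior and Normal likelihood with known variance, the posterior is Normal; its mode equals its mean, the precision-weighted average.
Prior precision 1/σ₀² = 1/2 = 0.5; data precision n/σ² = 6/5 = 1.2.
θ̂ = (0.5·9 + 1.2·(139/15)) / (0.5 + 1.2) = 15.62/1.7 = 781/85 ≈ 9.1882.

θ̂_MAP = 9.1882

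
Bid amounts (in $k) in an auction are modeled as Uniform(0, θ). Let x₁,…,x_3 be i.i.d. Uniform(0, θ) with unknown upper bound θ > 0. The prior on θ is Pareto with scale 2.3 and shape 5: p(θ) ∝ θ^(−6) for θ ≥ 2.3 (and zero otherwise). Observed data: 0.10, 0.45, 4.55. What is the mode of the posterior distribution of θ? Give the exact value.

θ̂_MAP = 4.55

The Uniform(0, θ) likelihood is θ^(−n) for θ ≥ max(xᵢ), zero otherwise. Here max(xᵢ) = 4.55.
Posterior ∝ θ^(−6) · θ^(−3) = θ^(−9) on θ ≥ max(2.3, 4.55) = 4.55.
This density is strictly decreasing in θ, so the posterior mode lies at the lower boundary of the support.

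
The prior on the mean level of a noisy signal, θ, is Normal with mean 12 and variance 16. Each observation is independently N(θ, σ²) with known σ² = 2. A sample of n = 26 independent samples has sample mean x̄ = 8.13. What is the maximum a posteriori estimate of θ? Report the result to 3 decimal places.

n = 26, x̄ = 8.13.
For a Normal prior and Normal likelihood with known variance, the posterior is Normal; its mode equals its mean, the precision-weighted average.
Prior precision 1/σ₀² = 1/16 = 0.0625; data precision n/σ² = 26/2 = 13.
θ̂ = (0.0625·12 + 13·8.13) / (0.0625 + 13) = 106.44/13.0625 = 42576/5225 ≈ 8.149.

θ̂_MAP = 8.149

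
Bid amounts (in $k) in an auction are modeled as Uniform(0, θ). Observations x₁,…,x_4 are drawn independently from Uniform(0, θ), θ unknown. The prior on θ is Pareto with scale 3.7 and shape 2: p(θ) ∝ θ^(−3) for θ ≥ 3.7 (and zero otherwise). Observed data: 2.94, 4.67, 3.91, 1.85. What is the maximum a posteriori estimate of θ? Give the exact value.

The Uniform(0, θ) likelihood is θ^(−n) for θ ≥ max(xᵢ), zero otherwise. Here max(xᵢ) = 4.67.
Posterior ∝ θ^(−3) · θ^(−4) = θ^(−7) on θ ≥ max(3.7, 4.67) = 4.67.
This density is strictly decreasing in θ, so the posterior mode lies at the lower boundary of the support.

θ̂_MAP = 4.67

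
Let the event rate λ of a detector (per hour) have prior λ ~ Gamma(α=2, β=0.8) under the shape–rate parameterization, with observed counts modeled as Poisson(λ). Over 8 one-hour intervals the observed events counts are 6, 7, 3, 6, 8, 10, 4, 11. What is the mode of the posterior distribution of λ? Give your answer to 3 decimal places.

Σxᵢ = 6+7+3+6+8+10+4+11 = 55, with n = 8.
Posterior ∝ λe^(−0.8λ) · λ^55e^(−8λ) = λ^56e^(−8.8λ), i.e. Gamma(shape=57, rate=8.8).
The mode of a Gamma(a, b) with a ≥ 1 (shape–rate) is (a−1)/b = 56/8.8 ≈ 6.364.

λ̂_MAP = 6.364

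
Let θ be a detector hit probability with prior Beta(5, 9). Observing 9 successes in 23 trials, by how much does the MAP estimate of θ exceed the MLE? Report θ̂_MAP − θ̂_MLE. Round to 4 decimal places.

MAP − MLE = -0.0199

Posterior is Beta(14, 23); MAP = (14−1)/(37−2) = 13/35 ≈ 0.37143.
MLE ignores the prior: θ̂_MLE = k/n = 9/23 ≈ 0.39130.
Difference = 13/35 − 9/23 = -16/805 ≈ -0.0199.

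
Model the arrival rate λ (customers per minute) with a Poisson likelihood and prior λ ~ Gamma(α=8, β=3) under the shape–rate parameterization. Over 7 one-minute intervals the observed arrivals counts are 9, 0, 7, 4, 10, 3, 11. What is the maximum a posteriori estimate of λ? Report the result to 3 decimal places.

λ̂_MAP = 5.100

Σxᵢ = 9+0+7+4+10+3+11 = 44, with n = 7.
Posterior ∝ λ^7e^(−3λ) · λ^44e^(−7λ) = λ^51e^(−10λ), i.e. Gamma(shape=52, rate=10).
The mode of a Gamma(a, b) with a ≥ 1 (shape–rate) is (a−1)/b = 51/10 ≈ 5.100.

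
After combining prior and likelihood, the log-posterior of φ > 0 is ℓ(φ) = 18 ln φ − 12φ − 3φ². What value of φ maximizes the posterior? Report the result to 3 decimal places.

φ̂_MAP = 1.000

ℓ'(φ) = 18/φ − 12 − 6φ. Setting this to zero and multiplying by φ: 6φ² + 12φ − 18 = 0.
φ = (−12 + √(12² + 4·6·18)) / (2·6) = (−12 + √576) / 12 = (−12 + 24)/12 = 1.
ℓ''(φ) = −18/φ² − 6 < 0, confirming a maximum.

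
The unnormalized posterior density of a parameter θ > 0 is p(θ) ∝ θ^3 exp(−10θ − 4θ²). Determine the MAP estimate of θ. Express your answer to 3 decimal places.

θ̂_MAP = 0.250

ℓ'(θ) = 3/θ − 10 − 8θ. Setting this to zero and multiplying by θ: 8θ² + 10θ − 3 = 0.
θ = (−10 + √(10² + 4·8·3)) / (2·8) = (−10 + √196) / 16 = (−10 + 14)/16 = 1/4.
ℓ''(θ) = −3/θ² − 8 < 0, confirming a maximum.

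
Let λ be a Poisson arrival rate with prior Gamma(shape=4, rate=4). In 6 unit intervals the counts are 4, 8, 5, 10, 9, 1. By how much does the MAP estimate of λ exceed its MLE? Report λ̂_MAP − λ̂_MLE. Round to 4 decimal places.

MAP − MLE = -2.1667

Σxᵢ = 37. Posterior is Gamma(41, 10); MAP = (41−1)/10 = 40/10 ≈ 4.00000.
MLE = x̄ = 37/6 ≈ 6.16667.
Difference = 40/10 − 37/6 = -13/6 ≈ -2.1667.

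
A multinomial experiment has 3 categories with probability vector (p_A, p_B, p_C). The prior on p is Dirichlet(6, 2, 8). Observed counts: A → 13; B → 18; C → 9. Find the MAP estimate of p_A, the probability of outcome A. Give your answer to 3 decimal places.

MAP estimate of p_A = 0.340

The posterior is Dirichlet(αᵢ + nᵢ) = Dirichlet(19, 20, 17).
For a Dirichlet(a₁,…,a_K) with all aᵢ > 1, the mode has j-th component (aⱼ − 1)/(Σaᵢ − K).
Here Σaᵢ = 56 and K = 3, so p_A = (19 − 1)/(56 − 3) = 18/53 ≈ 0.340.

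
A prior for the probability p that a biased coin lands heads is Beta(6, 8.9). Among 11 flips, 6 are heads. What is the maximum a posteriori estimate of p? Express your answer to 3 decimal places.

p̂_MAP = 0.460

Prior: Beta(6, 8.9).
Data: 6 successes in 11 trials. The binomial likelihood contributes p^6(1−p)^5, so the posterior is Beta(6+6, 8.9+5) = Beta(12, 13.9).
For Beta(a, b) with a, b > 1 the mode is (a−1)/(a+b−2) = 11/23.9 ≈ 0.460.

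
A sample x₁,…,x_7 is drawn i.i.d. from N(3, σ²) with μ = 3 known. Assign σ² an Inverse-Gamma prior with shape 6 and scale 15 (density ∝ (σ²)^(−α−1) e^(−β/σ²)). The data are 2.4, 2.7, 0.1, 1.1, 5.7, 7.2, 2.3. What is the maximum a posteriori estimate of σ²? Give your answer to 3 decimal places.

σ̂²_MAP = 3.233

Sum of squared deviations about the known mean: SS = (2.4−3)² + (2.7−3)² + (0.1−3)² + (1.1−3)² + (5.7−3)² + (7.2−3)² + (2.3−3)² = 37.89.
The Normal likelihood contributes (σ²)^(−n/2) exp(−SS/(2σ²)), so the posterior is Inverse-Gamma(α + n/2, β + SS/2) = Inverse-Gamma(9.5, 33.945).
The mode of Inverse-Gamma(a, b) is b/(a+1) = 33.945/10.5 ≈ 3.233.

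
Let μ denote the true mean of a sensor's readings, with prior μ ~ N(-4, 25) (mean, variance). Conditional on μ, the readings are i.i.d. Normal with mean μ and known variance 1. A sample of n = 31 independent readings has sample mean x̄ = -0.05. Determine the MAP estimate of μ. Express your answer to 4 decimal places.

n = 31, x̄ = -0.05.
For a Normal prior and Normal likelihood with known variance, the posterior is Normal; its mode equals its mean, the precision-weighted average.
Prior precision 1/σ₀² = 1/25 = 0.04; data precision n/σ² = 31/1 = 31.
μ̂ = (0.04·(-4) + 31·(-0.05)) / (0.04 + 31) = (-1.71)/31.04 = -171/3104 ≈ -0.0551.

μ̂_MAP = -0.0551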